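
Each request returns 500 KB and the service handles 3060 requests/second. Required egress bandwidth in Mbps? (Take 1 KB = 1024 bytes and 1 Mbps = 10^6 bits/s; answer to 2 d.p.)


Formula: Mbps = payload_bytes * RPS * 8 / 1e6
Payload per request = 500 KB = 500 * 1024 = 512000 bytes
Total bytes/sec = 512000 * 3060 = 1566720000
Total bits/sec = 1566720000 * 8 = 12533760000
Mbps = 12533760000 / 1e6 = 12533.76

12533.76 Mbps


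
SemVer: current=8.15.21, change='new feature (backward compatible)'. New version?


Current: 8.15.21
Change category: 'new feature (backward compatible)' → minor bump
SemVer rule: minor bump → increment MINOR, reset PATCH to 0 (MAJOR unchanged)
New: 8.16.0

8.16.0


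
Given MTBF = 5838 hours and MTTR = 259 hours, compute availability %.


Availability = MTBF / (MTBF + MTTR)
Availability = 5838 / (5838 + 259)
Availability = 5838 / 6097
Availability = 95.752%

95.752%


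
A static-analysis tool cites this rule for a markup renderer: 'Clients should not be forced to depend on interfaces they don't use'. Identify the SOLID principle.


This describes the Interface Segregation Principle (ISP)

Interface Segregation Principle (ISP)


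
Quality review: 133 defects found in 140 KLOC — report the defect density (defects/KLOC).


Defect density = defects / KLOC
Defect density = 133 / 140
Defect density = 0.95 defects/KLOC

0.95 defects/KLOC


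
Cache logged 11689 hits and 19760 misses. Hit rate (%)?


Formula: hit rate = hits / (hits + misses) * 100
hit rate = 11689 / (11689 + 19760) * 100
hit rate = 11689 / 31449 * 100
hit rate = 37.17%

37.17%


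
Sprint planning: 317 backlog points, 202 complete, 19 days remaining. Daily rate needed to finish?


Formula: Required rate = Remaining points / Days left
Remaining = 317 - 202 = 115 points
Required rate = 115 / 19 = 6.05 points/day

6.05 points/day


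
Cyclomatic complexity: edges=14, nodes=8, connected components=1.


Formula: V(G) = E - N + 2P
V(G) = 14 - 8 + 2*1
V(G) = 6 + 2
V(G) = 8

8


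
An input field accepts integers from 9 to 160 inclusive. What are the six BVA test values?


Range: [9, 160]
Boundaries: just below min, min, min+1, max-1, max, just above max
Values: [8, 9, 10, 159, 160, 161]

[8, 9, 10, 159, 160, 161]


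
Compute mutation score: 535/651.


Mutation score = killed / total * 100
Mutation score = 535 / 651 * 100
Mutation score = 82.18%

82.18%


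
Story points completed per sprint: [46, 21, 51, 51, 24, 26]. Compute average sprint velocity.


Formula: Avg velocity = Total points / Number of sprints
Points: [46, 21, 51, 51, 24, 26]
Sum = 46 + 21 + 51 + 51 + 24 + 26 = 219
Avg velocity = 219 / 6 = 36.5 points/sprint

36.5 points/sprint


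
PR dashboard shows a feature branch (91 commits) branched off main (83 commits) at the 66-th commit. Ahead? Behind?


Common ancestor: commit #66
feature commits after divergence: 91 - 66 = 25
main commits after divergence: 83 - 66 = 17
feature is 25 commits ahead of main
main is 17 commits ahead of feature

feature ahead: 25, main ahead: 17


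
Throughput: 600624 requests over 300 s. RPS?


Formula: throughput = requests / seconds
throughput = 600624 / 300
throughput = 2002.08 requests/second

2002.08 requests/second


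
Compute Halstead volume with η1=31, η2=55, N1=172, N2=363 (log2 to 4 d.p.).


Formula: V = N * log2(η), where N = N1 + N2 and η = η1 + η2
η = 31 + 55 = 86
N = 172 + 363 = 535
log2(86) ≈ 6.4263
V = 535 * 6.4263 = 3438.07

3438.07


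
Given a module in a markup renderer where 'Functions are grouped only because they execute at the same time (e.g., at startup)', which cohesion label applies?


Reasoning: Related by timing only
Type: Temporal cohesion

Temporal cohesion


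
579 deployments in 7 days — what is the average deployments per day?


Formula: deployments per day = releases / days
= 579 / 7
= 82.714 deploys/day
(equivalently, 579.0 deploys/week)

82.714 deploys/day


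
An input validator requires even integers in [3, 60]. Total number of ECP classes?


Constraint: even integers in [3, 60]
Class 1: x < 3 — out-of-range invalid
Class 2: x in [3,60] but odd — wrong type invalid
Class 3: x in [3,60] and even — valid
Class 4: x > 60 — out-of-range invalid
Total equivalence classes: 4

4 equivalence classes


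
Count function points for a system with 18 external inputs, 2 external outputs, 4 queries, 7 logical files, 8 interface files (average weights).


UFP = EI*4 + EO*5 + EQ*4 + ILF*10 + EIF*7
UFP = 18*4 + 2*5 + 4*4 + 7*10 + 8*7
UFP = 72 + 10 + 16 + 70 + 56
UFP = 224

224


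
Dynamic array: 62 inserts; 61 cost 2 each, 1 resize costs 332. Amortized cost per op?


Formula: Amortized cost = Total cost / Operations
Total cost = (61 * 2) + (1 * 332)
Total cost = 122 + 332 = 454
Amortized = 454 / 62 = 7.3226

7.3226


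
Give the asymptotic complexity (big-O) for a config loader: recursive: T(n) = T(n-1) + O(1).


Reasoning: linear recursion with constant work per frame
Complexity: O(n)

O(n)


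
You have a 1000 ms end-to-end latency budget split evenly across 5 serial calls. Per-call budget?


Formula: per_stage = total_budget / stages
per_stage = 1000 / 5
per_stage = 200.0 ms

200.0 ms


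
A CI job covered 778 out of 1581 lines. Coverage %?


Coverage = covered / total * 100
Coverage = 778 / 1581 * 100
Coverage = 49.21%

49.21%


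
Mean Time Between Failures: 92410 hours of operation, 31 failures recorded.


Formula: MTBF = Total operating time / Number of failures
MTBF = 92410 / 31
MTBF = 2980.97 hours

2980.97 hours


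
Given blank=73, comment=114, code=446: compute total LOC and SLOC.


Total LOC = blank + comment + code
Total LOC = 73 + 114 + 446 = 633
SLOC (source only) = code = 446

Total LOC: 633, SLOC: 446


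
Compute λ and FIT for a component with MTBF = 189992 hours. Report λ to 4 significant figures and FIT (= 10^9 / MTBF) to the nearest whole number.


Formula: λ = 1 / MTBF; FIT = λ × 1e9 = 1e9 / MTBF
λ = 1 / 189992 ≈ 5.263e-06 failures/hour
FIT = 1e9 / 189992 ≈ 5263 failures per 1e9 hours (nearest whole number)

λ = 5.263e-06 /h, FIT = 5263


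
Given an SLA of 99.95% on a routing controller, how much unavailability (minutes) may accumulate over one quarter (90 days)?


Formula: allowed downtime = period * (100 - SLA) / 100
Period (quarter (90 days)) = 129600 minutes
Unavailability fraction = (100 - 99.95) / 100
Allowed downtime = 129600 * (100 - 99.95) / 100
Allowed downtime = 64.8 minutes

64.8 minutes


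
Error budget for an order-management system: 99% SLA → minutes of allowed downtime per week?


Formula: allowed downtime = period * (100 - SLA) / 100
Period (week) = 10080 minutes
Unavailability fraction = (100 - 99.0) / 100
Allowed downtime = 10080 * (100 - 99.0) / 100
Allowed downtime = 100.8 minutes

100.8 minutes


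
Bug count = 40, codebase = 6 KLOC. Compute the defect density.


Defect density = defects / KLOC
Defect density = 40 / 6
Defect density = 6.667 defects/KLOC

6.667 defects/KLOC


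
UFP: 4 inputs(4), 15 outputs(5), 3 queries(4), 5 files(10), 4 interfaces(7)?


UFP = EI*4 + EO*5 + EQ*4 + ILF*10 + EIF*7
UFP = 4*4 + 15*5 + 3*4 + 5*10 + 4*7
UFP = 16 + 75 + 12 + 50 + 28
UFP = 181

181


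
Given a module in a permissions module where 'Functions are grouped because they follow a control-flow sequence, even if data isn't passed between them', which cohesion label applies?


Reasoning: Grouped by order of execution within a routine, not by data flow
Type: Procedural cohesion

Procedural cohesion


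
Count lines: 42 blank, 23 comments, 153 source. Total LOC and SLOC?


Total LOC = blank + comment + code
Total LOC = 42 + 23 + 153 = 218
SLOC (source only) = code = 153

Total LOC: 218, SLOC: 153


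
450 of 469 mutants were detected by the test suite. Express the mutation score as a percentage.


Mutation score = killed / total * 100
Mutation score = 450 / 469 * 100
Mutation score = 95.95%

95.95%


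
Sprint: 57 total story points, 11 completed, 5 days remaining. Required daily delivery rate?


Formula: Required rate = Remaining points / Days left
Remaining = 57 - 11 = 46 points
Required rate = 46 / 5 = 9.2 points/day

9.2 points/day


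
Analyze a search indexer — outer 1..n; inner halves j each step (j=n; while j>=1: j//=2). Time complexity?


Reasoning: n times log n
Complexity: O(n log n)

O(n log n)


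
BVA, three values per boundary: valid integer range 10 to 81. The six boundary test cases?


Range: [10, 81]
Boundaries: just below min, min, min+1, max-1, max, just above max
Values: [9, 10, 11, 80, 81, 82]

[9, 10, 11, 80, 81, 82]


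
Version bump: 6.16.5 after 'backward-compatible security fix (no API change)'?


Current: 6.16.5
Change category: 'backward-compatible security fix (no API change)' → patch bump
SemVer rule: patch bump → increment PATCH (MAJOR and MINOR unchanged)
New: 6.16.6

6.16.6


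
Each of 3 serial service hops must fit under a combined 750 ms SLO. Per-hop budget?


Formula: per_stage = total_budget / stages
per_stage = 750 / 3
per_stage = 250.0 ms

250.0 ms


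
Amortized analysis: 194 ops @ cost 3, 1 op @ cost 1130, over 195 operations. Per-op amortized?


Formula: Amortized cost = Total cost / Operations
Total cost = (194 * 3) + (1 * 1130)
Total cost = 582 + 1130 = 1712
Amortized = 1712 / 195 = 8.7795

8.7795


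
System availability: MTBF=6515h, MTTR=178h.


Availability = MTBF / (MTBF + MTTR)
Availability = 6515 / (6515 + 178)
Availability = 6515 / 6693
Availability = 97.3405%

97.3405%


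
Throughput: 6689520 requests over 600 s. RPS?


Formula: throughput = requests / seconds
throughput = 6689520 / 600
throughput = 11149.2 requests/second

11149.2 requests/second


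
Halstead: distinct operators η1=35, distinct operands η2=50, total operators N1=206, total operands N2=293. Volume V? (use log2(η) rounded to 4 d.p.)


Formula: V = N * log2(η), where N = N1 + N2 and η = η1 + η2
η = 35 + 50 = 85
N = 206 + 293 = 499
log2(85) ≈ 6.4094
V = 499 * 6.4094 = 3198.29

3198.29


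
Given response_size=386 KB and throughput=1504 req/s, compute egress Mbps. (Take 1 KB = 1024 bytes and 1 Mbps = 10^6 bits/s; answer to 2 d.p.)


Formula: Mbps = payload_bytes * RPS * 8 / 1e6
Payload per request = 386 KB = 386 * 1024 = 395264 bytes
Total bytes/sec = 395264 * 1504 = 594477056
Total bits/sec = 594477056 * 8 = 4755816448
Mbps = 4755816448 / 1e6 = 4755.82

4755.82 Mbps


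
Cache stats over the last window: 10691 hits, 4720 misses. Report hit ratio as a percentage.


Formula: hit rate = hits / (hits + misses) * 100
hit rate = 10691 / (10691 + 4720) * 100
hit rate = 10691 / 15411 * 100
hit rate = 69.37%

69.37%


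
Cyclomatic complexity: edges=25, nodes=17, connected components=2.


Formula: V(G) = E - N + 2P
V(G) = 25 - 17 + 2*2
V(G) = 8 + 4
V(G) = 12

12


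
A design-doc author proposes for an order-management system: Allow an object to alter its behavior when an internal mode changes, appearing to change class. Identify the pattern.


This matches the State pattern

State


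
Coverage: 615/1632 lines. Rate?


Coverage = covered / total * 100
Coverage = 615 / 1632 * 100
Coverage = 37.68%

37.68%


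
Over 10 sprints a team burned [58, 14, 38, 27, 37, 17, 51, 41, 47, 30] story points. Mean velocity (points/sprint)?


Formula: Avg velocity = Total points / Number of sprints
Points: [58, 14, 38, 27, 37, 17, 51, 41, 47, 30]
Sum = 58 + 14 + 38 + 27 + 37 + 17 + 51 + 41 + 47 + 30 = 360
Avg velocity = 360 / 10 = 36.0 points/sprint

36.0 points/sprint


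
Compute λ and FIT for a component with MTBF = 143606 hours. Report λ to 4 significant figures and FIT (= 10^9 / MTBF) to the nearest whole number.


Formula: λ = 1 / MTBF; FIT = λ × 1e9 = 1e9 / MTBF
λ = 1 / 143606 ≈ 6.963e-06 failures/hour
FIT = 1e9 / 143606 ≈ 6963 failures per 1e9 hours (nearest whole number)

λ = 6.963e-06 /h, FIT = 6963


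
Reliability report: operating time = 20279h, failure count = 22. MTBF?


Formula: MTBF = Total operating time / Number of failures
MTBF = 20279 / 22
MTBF = 921.77 hours

921.77 hours


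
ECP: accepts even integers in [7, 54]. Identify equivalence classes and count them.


Constraint: even integers in [7, 54]
Class 1: x < 7 — out-of-range invalid
Class 2: x in [7,54] but odd — wrong type invalid
Class 3: x in [7,54] and even — valid
Class 4: x > 54 — out-of-range invalid
Total equivalence classes: 4

4 equivalence classes


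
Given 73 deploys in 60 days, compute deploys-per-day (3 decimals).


Formula: deployments per day = releases / days
= 73 / 60
= 1.217 deploys/day
(equivalently, 8.52 deploys/week)

1.217 deploys/day


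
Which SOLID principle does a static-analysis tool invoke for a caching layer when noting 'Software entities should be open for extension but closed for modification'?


This describes the Open/Closed Principle (OCP)

Open/Closed Principle (OCP)


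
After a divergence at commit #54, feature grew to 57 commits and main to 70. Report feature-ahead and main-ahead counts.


Common ancestor: commit #54
feature commits after divergence: 57 - 54 = 3
main commits after divergence: 70 - 54 = 16
feature is 3 commits ahead of main
main is 16 commits ahead of feature

feature ahead: 3, main ahead: 16


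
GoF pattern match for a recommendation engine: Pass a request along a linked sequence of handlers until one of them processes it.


This matches the Chain of Responsibility pattern

Chain of Responsibility


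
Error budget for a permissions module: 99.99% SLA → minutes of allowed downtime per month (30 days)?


Formula: allowed downtime = period * (100 - SLA) / 100
Period (month (30 days)) = 43200 minutes
Unavailability fraction = (100 - 99.99) / 100
Allowed downtime = 43200 * (100 - 99.99) / 100
Allowed downtime = 4.32 minutes

4.32 minutes


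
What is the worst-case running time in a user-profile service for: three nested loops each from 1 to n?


Reasoning: three levels of nesting over n
Complexity: O(n^3)

O(n^3)


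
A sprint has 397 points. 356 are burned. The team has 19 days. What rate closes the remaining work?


Formula: Required rate = Remaining points / Days left
Remaining = 397 - 356 = 41 points
Required rate = 41 / 19 = 2.16 points/day

2.16 points/day


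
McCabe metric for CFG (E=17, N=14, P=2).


Formula: V(G) = E - N + 2P
V(G) = 17 - 14 + 2*2
V(G) = 3 + 4
V(G) = 7

7


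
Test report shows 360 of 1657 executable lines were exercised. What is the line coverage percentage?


Coverage = covered / total * 100
Coverage = 360 / 1657 * 100
Coverage = 21.73%

21.73%


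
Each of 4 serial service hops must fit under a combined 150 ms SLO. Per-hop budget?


Formula: per_stage = total_budget / stages
per_stage = 150 / 4
per_stage = 37.5 ms

37.5 ms


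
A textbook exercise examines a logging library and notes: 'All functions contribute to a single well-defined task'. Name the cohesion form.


Reasoning: Best: single purpose
Type: Functional cohesion

Functional cohesion


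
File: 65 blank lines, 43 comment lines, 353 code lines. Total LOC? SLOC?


Total LOC = blank + comment + code
Total LOC = 65 + 43 + 353 = 461
SLOC (source only) = code = 353

Total LOC: 461, SLOC: 353


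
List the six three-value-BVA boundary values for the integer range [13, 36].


Range: [13, 36]
Boundaries: just below min, min, min+1, max-1, max, just above max
Values: [12, 13, 14, 35, 36, 37]

[12, 13, 14, 35, 36, 37]


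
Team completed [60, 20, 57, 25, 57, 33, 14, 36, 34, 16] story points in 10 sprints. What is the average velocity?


Formula: Avg velocity = Total points / Number of sprints
Points: [60, 20, 57, 25, 57, 33, 14, 36, 34, 16]
Sum = 60 + 20 + 57 + 25 + 57 + 33 + 14 + 36 + 34 + 16 = 352
Avg velocity = 352 / 10 = 35.2 points/sprint

35.2 points/sprint


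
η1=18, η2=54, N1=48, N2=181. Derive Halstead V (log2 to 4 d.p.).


Formula: V = N * log2(η), where N = N1 + N2 and η = η1 + η2
η = 18 + 54 = 72
N = 48 + 181 = 229
log2(72) ≈ 6.1699
V = 229 * 6.1699 = 1412.91

1412.91


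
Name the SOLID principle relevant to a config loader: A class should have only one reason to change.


This describes the Single Responsibility Principle (SRP)

Single Responsibility Principle (SRP)


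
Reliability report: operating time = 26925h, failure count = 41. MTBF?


Formula: MTBF = Total operating time / Number of failures
MTBF = 26925 / 41
MTBF = 656.71 hours

656.71 hours


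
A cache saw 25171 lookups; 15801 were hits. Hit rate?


Formula: hit rate = hits / (hits + misses) * 100
hit rate = 15801 / (15801 + 9370) * 100
hit rate = 15801 / 25171 * 100
hit rate = 62.77%

62.77%


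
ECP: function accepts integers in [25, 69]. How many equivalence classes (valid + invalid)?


Valid range: [25, 69]
Class 1: x < 25 — invalid
Class 2: 25 ≤ x ≤ 69 — valid
Class 3: x > 69 — invalid
Total equivalence classes: 3

3 equivalence classes


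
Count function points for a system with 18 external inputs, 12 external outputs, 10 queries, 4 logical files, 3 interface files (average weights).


UFP = EI*4 + EO*5 + EQ*4 + ILF*10 + EIF*7
UFP = 18*4 + 12*5 + 10*4 + 4*10 + 3*7
UFP = 72 + 60 + 40 + 40 + 21
UFP = 233

233


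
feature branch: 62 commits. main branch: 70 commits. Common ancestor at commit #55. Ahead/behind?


Common ancestor: commit #55
feature commits after divergence: 62 - 55 = 7
main commits after divergence: 70 - 55 = 15
feature is 7 commits ahead of main
main is 15 commits ahead of feature

feature ahead: 7, main ahead: 15


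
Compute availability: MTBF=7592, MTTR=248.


Availability = MTBF / (MTBF + MTTR)
Availability = 7592 / (7592 + 248)
Availability = 7592 / 7840
Availability = 96.8367%

96.8367%


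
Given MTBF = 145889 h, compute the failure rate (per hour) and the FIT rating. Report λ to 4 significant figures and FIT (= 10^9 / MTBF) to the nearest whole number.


Formula: λ = 1 / MTBF; FIT = λ × 1e9 = 1e9 / MTBF
λ = 1 / 145889 ≈ 6.855e-06 failures/hour
FIT = 1e9 / 145889 ≈ 6855 failures per 1e9 hours (nearest whole number)

λ = 6.855e-06 /h, FIT = 6855


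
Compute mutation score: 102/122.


Mutation score = killed / total * 100
Mutation score = 102 / 122 * 100
Mutation score = 83.61%

83.61%


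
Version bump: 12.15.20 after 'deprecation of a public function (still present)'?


Current: 12.15.20
Change category: 'deprecation of a public function (still present)' → minor bump
SemVer rule: minor bump → increment MINOR, reset PATCH to 0 (MAJOR unchanged)
New: 12.16.0

12.16.0


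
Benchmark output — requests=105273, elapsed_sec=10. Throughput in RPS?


Formula: throughput = requests / seconds
throughput = 105273 / 10
throughput = 10527.3 requests/second

10527.3 requests/second


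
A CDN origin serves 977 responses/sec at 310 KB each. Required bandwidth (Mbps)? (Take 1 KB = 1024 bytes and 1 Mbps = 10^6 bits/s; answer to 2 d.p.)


Formula: Mbps = payload_bytes * RPS * 8 / 1e6
Payload per request = 310 KB = 310 * 1024 = 317440 bytes
Total bytes/sec = 317440 * 977 = 310138880
Total bits/sec = 310138880 * 8 = 2481111040
Mbps = 2481111040 / 1e6 = 2481.11

2481.11 Mbps


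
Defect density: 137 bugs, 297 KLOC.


Defect density = defects / KLOC
Defect density = 137 / 297
Defect density = 0.461 defects/KLOC

0.461 defects/KLOC


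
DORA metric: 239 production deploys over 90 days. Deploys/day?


Formula: deployments per day = releases / days
= 239 / 90
= 2.656 deploys/day
(equivalently, 18.59 deploys/week)

2.656 deploys/day


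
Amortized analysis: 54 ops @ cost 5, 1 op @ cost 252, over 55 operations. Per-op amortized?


Formula: Amortized cost = Total cost / Operations
Total cost = (54 * 5) + (1 * 252)
Total cost = 270 + 252 = 522
Amortized = 522 / 55 = 9.4909

9.4909


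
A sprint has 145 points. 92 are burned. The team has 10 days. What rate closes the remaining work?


Formula: Required rate = Remaining points / Days left
Remaining = 145 - 92 = 53 points
Required rate = 53 / 10 = 5.3 points/day

5.3 points/day


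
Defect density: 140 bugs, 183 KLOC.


Defect density = defects / KLOC
Defect density = 140 / 183
Defect density = 0.765 defects/KLOC

0.765 defects/KLOC


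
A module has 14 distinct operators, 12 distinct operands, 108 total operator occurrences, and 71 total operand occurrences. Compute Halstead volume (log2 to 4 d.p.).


Formula: V = N * log2(η), where N = N1 + N2 and η = η1 + η2
η = 14 + 12 = 26
N = 108 + 71 = 179
log2(26) ≈ 4.7004
V = 179 * 4.7004 = 841.37

841.37


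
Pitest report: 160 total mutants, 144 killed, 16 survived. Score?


Mutation score = killed / total * 100
Mutation score = 144 / 160 * 100
Mutation score = 90.0%

90.0%


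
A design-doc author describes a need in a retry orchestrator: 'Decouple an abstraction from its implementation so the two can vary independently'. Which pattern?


This matches the Bridge pattern

Bridge


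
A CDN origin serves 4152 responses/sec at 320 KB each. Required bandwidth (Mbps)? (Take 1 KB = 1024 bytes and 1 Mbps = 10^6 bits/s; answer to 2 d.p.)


Formula: Mbps = payload_bytes * RPS * 8 / 1e6
Payload per request = 320 KB = 320 * 1024 = 327680 bytes
Total bytes/sec = 327680 * 4152 = 1360527360
Total bits/sec = 1360527360 * 8 = 10884218880
Mbps = 10884218880 / 1e6 = 10884.22

10884.22 Mbps


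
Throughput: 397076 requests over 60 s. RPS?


Formula: throughput = requests / seconds
throughput = 397076 / 60
throughput = 6617.93 requests/second

6617.93 requests/second


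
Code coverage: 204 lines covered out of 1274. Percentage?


Coverage = covered / total * 100
Coverage = 204 / 1274 * 100
Coverage = 16.01%

16.01%


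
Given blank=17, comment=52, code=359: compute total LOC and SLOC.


Total LOC = blank + comment + code
Total LOC = 17 + 52 + 359 = 428
SLOC (source only) = code = 359

Total LOC: 428, SLOC: 359


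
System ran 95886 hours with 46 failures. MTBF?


Formula: MTBF = Total operating time / Number of failures
MTBF = 95886 / 46
MTBF = 2084.48 hours

2084.48 hours


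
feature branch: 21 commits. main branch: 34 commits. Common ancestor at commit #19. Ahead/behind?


Common ancestor: commit #19
feature commits after divergence: 21 - 19 = 2
main commits after divergence: 34 - 19 = 15
feature is 2 commits ahead of main
main is 15 commits ahead of feature

feature ahead: 2, main ahead: 15


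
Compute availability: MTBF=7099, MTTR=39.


Availability = MTBF / (MTBF + MTTR)
Availability = 7099 / (7099 + 39)
Availability = 7099 / 7138
Availability = 99.4536%

99.4536%


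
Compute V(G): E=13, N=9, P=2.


Formula: V(G) = E - N + 2P
V(G) = 13 - 9 + 2*2
V(G) = 4 + 4
V(G) = 8

8


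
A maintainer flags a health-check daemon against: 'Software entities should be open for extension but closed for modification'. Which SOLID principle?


This describes the Open/Closed Principle (OCP)

Open/Closed Principle (OCP)


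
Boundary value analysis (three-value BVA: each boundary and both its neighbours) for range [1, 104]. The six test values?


Range: [1, 104]
Boundaries: just below min, min, min+1, max-1, max, just above max
Values: [0, 1, 2, 103, 104, 105]

[0, 1, 2, 103, 104, 105]


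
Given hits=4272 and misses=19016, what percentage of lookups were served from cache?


Formula: hit rate = hits / (hits + misses) * 100
hit rate = 4272 / (4272 + 19016) * 100
hit rate = 4272 / 23288 * 100
hit rate = 18.34%

18.34%


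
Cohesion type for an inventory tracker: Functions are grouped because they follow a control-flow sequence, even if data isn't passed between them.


Reasoning: Grouped by order of execution within a routine, not by data flow
Type: Procedural cohesion

Procedural cohesion


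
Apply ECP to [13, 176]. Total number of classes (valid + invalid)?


Valid range: [13, 176]
Class 1: x < 13 — invalid
Class 2: 13 ≤ x ≤ 176 — valid
Class 3: x > 176 — invalid
Total equivalence classes: 3

3 equivalence classes


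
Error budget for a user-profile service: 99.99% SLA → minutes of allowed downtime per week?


Formula: allowed downtime = period * (100 - SLA) / 100
Period (week) = 10080 minutes
Unavailability fraction = (100 - 99.99) / 100
Allowed downtime = 10080 * (100 - 99.99) / 100
Allowed downtime = 1.008 minutes

1.008 minutes


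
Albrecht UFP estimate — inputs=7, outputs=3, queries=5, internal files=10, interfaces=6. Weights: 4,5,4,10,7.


UFP = EI*4 + EO*5 + EQ*4 + ILF*10 + EIF*7
UFP = 7*4 + 3*5 + 5*4 + 10*10 + 6*7
UFP = 28 + 15 + 20 + 100 + 42
UFP = 205

205


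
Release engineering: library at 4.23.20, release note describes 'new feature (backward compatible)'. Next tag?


Current: 4.23.20
Change category: 'new feature (backward compatible)' → minor bump
SemVer rule: minor bump → increment MINOR, reset PATCH to 0 (MAJOR unchanged)
New: 4.24.0

4.24.0


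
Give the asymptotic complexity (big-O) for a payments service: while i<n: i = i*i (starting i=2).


Reasoning: squaring drives double-exponential growth; iterations ~ log log n
Complexity: O(log log n)

O(log log n)


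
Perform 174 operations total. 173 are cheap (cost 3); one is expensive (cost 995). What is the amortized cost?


Formula: Amortized cost = Total cost / Operations
Total cost = (173 * 3) + (1 * 995)
Total cost = 519 + 995 = 1514
Amortized = 1514 / 174 = 8.7011

8.7011


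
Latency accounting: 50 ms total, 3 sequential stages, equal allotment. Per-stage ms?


Formula: per_stage = total_budget / stages
per_stage = 50 / 3
per_stage = 16.67 ms

16.67 ms


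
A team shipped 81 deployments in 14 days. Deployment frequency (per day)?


Formula: deployments per day = releases / days
= 81 / 14
= 5.786 deploys/day
(equivalently, 40.5 deploys/week)

5.786 deploys/day


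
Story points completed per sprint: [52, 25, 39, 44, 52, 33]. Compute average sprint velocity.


Formula: Avg velocity = Total points / Number of sprints
Points: [52, 25, 39, 44, 52, 33]
Sum = 52 + 25 + 39 + 44 + 52 + 33 = 245
Avg velocity = 245 / 6 = 40.83 points/sprint

40.83 points/sprint


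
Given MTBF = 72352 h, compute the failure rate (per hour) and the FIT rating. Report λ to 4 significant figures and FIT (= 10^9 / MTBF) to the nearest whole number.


Formula: λ = 1 / MTBF; FIT = λ × 1e9 = 1e9 / MTBF
λ = 1 / 72352 ≈ 1.382e-05 failures/hour
FIT = 1e9 / 72352 ≈ 13821 failures per 1e9 hours (nearest whole number)

λ = 1.382e-05 /h, FIT = 13821


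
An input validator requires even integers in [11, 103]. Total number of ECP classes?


Constraint: even integers in [11, 103]
Class 1: x < 11 — out-of-range invalid
Class 2: x in [11,103] but odd — wrong type invalid
Class 3: x in [11,103] and even — valid
Class 4: x > 103 — out-of-range invalid
Total equivalence classes: 4

4 equivalence classes


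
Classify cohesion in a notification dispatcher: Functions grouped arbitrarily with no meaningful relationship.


Reasoning: Worst: random grouping
Type: Coincidental cohesion

Coincidental cohesion


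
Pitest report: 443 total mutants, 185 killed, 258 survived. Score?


Mutation score = killed / total * 100
Mutation score = 185 / 443 * 100
Mutation score = 41.76%

41.76%


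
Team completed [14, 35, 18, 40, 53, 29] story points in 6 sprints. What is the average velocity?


Formula: Avg velocity = Total points / Number of sprints
Points: [14, 35, 18, 40, 53, 29]
Sum = 14 + 35 + 18 + 40 + 53 + 29 = 189
Avg velocity = 189 / 6 = 31.5 points/sprint

31.5 points/sprint


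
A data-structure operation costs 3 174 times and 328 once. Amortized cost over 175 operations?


Formula: Amortized cost = Total cost / Operations
Total cost = (174 * 3) + (1 * 328)
Total cost = 522 + 328 = 850
Amortized = 850 / 175 = 4.8571

4.8571


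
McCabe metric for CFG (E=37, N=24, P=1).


Formula: V(G) = E - N + 2P
V(G) = 37 - 24 + 2*1
V(G) = 13 + 2
V(G) = 15

15


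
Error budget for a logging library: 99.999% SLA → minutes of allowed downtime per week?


Formula: allowed downtime = period * (100 - SLA) / 100
Period (week) = 10080 minutes
Unavailability fraction = (100 - 99.999) / 100
Allowed downtime = 10080 * (100 - 99.999) / 100
Allowed downtime = 0.1008 minutes

0.1008 minutes


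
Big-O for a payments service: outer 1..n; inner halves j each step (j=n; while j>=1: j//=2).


Reasoning: n times log n
Complexity: O(n log n)

O(n log n)


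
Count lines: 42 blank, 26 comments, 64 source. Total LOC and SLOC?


Total LOC = blank + comment + code
Total LOC = 42 + 26 + 64 = 132
SLOC (source only) = code = 64

Total LOC: 132, SLOC: 64


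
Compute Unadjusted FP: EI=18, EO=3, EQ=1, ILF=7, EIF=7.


UFP = EI*4 + EO*5 + EQ*4 + ILF*10 + EIF*7
UFP = 18*4 + 3*5 + 1*4 + 7*10 + 7*7
UFP = 72 + 15 + 4 + 70 + 49
UFP = 210

210


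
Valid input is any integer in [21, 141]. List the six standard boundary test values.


Range: [21, 141]
Boundaries: just below min, min, min+1, max-1, max, just above max
Values: [20, 21, 22, 140, 141, 142]

[20, 21, 22, 140, 141, 142]


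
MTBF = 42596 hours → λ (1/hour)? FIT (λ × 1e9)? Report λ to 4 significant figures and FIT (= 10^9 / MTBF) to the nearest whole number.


Formula: λ = 1 / MTBF; FIT = λ × 1e9 = 1e9 / MTBF
λ = 1 / 42596 ≈ 2.348e-05 failures/hour
FIT = 1e9 / 42596 ≈ 23476 failures per 1e9 hours (nearest whole number)

λ = 2.348e-05 /h, FIT = 23476


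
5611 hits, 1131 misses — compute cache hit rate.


Formula: hit rate = hits / (hits + misses) * 100
hit rate = 5611 / (5611 + 1131) * 100
hit rate = 5611 / 6742 * 100
hit rate = 83.22%

83.22%


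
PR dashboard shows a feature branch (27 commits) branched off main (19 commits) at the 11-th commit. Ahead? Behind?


Common ancestor: commit #11
feature commits after divergence: 27 - 11 = 16
main commits after divergence: 19 - 11 = 8
feature is 16 commits ahead of main
main is 8 commits ahead of feature

feature ahead: 16, main ahead: 8


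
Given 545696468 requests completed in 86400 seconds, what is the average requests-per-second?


Formula: throughput = requests / seconds
throughput = 545696468 / 86400
throughput = 6315.93 requests/second

6315.93 requests/second


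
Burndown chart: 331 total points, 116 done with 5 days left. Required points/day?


Formula: Required rate = Remaining points / Days left
Remaining = 331 - 116 = 215 points
Required rate = 215 / 5 = 43.0 points/day

43.0 points/day


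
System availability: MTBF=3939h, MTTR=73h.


Availability = MTBF / (MTBF + MTTR)
Availability = 3939 / (3939 + 73)
Availability = 3939 / 4012
Availability = 98.1805%

98.1805%


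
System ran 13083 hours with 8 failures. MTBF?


Formula: MTBF = Total operating time / Number of failures
MTBF = 13083 / 8
MTBF = 1635.38 hours

1635.38 hours


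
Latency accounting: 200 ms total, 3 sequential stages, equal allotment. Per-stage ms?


Formula: per_stage = total_budget / stages
per_stage = 200 / 3
per_stage = 66.67 ms

66.67 ms


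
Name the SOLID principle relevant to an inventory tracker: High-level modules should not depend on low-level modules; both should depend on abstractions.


This describes the Dependency Inversion Principle (DIP)

Dependency Inversion Principle (DIP)


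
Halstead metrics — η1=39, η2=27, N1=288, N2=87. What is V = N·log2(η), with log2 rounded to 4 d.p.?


Formula: V = N * log2(η), where N = N1 + N2 and η = η1 + η2
η = 39 + 27 = 66
N = 288 + 87 = 375
log2(66) ≈ 6.0444
V = 375 * 6.0444 = 2266.65

2266.65


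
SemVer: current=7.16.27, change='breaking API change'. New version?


Current: 7.16.27
Change category: 'breaking API change' → major bump
SemVer rule: major bump → increment MAJOR, reset MINOR and PATCH to 0
New: 8.0.0

8.0.0


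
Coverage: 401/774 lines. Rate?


Coverage = covered / total * 100
Coverage = 401 / 774 * 100
Coverage = 51.81%

51.81%


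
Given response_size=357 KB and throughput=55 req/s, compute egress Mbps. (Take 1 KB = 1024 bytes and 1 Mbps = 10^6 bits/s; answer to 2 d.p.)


Formula: Mbps = payload_bytes * RPS * 8 / 1e6
Payload per request = 357 KB = 357 * 1024 = 365568 bytes
Total bytes/sec = 365568 * 55 = 20106240
Total bits/sec = 20106240 * 8 = 160849920
Mbps = 160849920 / 1e6 = 160.85

160.85 Mbps


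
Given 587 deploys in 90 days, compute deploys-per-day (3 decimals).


Formula: deployments per day = releases / days
= 587 / 90
= 6.522 deploys/day
(equivalently, 45.66 deploys/week)

6.522 deploys/day


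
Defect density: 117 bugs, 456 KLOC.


Defect density = defects / KLOC
Defect density = 117 / 456
Defect density = 0.257 defects/KLOC

0.257 defects/KLOC


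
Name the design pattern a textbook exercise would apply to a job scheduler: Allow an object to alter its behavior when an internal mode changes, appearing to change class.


This matches the State pattern

State


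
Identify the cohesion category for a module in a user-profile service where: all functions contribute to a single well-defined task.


Reasoning: Best: single purpose
Type: Functional cohesion

Functional cohesion


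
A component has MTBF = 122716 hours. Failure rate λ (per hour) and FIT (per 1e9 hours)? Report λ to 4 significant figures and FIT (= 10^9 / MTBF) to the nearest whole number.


Formula: λ = 1 / MTBF; FIT = λ × 1e9 = 1e9 / MTBF
λ = 1 / 122716 ≈ 8.149e-06 failures/hour
FIT = 1e9 / 122716 ≈ 8149 failures per 1e9 hours (nearest whole number)

λ = 8.149e-06 /h, FIT = 8149


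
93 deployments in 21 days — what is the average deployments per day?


Formula: deployments per day = releases / days
= 93 / 21
= 4.429 deploys/day
(equivalently, 31.0 deploys/week)

4.429 deploys/day


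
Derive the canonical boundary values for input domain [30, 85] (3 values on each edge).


Range: [30, 85]
Boundaries: just below min, min, min+1, max-1, max, just above max
Values: [29, 30, 31, 84, 85, 86]

[29, 30, 31, 84, 85, 86]


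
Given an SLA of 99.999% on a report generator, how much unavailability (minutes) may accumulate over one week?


Formula: allowed downtime = period * (100 - SLA) / 100
Period (week) = 10080 minutes
Unavailability fraction = (100 - 99.999) / 100
Allowed downtime = 10080 * (100 - 99.999) / 100
Allowed downtime = 0.1008 minutes

0.1008 minutes


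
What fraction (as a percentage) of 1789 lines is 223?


Coverage = covered / total * 100
Coverage = 223 / 1789 * 100
Coverage = 12.47%

12.47%


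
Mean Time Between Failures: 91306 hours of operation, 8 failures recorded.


Formula: MTBF = Total operating time / Number of failures
MTBF = 91306 / 8
MTBF = 11413.25 hours

11413.25 hours


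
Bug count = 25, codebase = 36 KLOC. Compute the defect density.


Defect density = defects / KLOC
Defect density = 25 / 36
Defect density = 0.694 defects/KLOC

0.694 defects/KLOC


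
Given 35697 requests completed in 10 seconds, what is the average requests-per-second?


Formula: throughput = requests / seconds
throughput = 35697 / 10
throughput = 3569.7 requests/second

3569.7 requests/second


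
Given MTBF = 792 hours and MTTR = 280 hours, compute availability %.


Availability = MTBF / (MTBF + MTTR)
Availability = 792 / (792 + 280)
Availability = 792 / 1072
Availability = 73.8806%

73.8806%


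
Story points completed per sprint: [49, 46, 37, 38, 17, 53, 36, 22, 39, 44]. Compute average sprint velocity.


Formula: Avg velocity = Total points / Number of sprints
Points: [49, 46, 37, 38, 17, 53, 36, 22, 39, 44]
Sum = 49 + 46 + 37 + 38 + 17 + 53 + 36 + 22 + 39 + 44 = 381
Avg velocity = 381 / 10 = 38.1 points/sprint

38.1 points/sprint


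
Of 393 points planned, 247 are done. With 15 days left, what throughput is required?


Formula: Required rate = Remaining points / Days left
Remaining = 393 - 247 = 146 points
Required rate = 146 / 15 = 9.73 points/day

9.73 points/day


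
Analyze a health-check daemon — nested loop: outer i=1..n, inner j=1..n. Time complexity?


Reasoning: n iterations times n iterations
Complexity: O(n^2)

O(n^2)


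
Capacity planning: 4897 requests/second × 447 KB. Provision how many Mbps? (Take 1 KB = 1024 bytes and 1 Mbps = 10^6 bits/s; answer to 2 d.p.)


Formula: Mbps = payload_bytes * RPS * 8 / 1e6
Payload per request = 447 KB = 447 * 1024 = 457728 bytes
Total bytes/sec = 457728 * 4897 = 2241494016
Total bits/sec = 2241494016 * 8 = 17931952128
Mbps = 17931952128 / 1e6 = 17931.95

17931.95 Mbps


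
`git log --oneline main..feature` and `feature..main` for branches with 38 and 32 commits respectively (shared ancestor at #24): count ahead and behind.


Common ancestor: commit #24
feature commits after divergence: 38 - 24 = 14
main commits after divergence: 32 - 24 = 8
feature is 14 commits ahead of main
main is 8 commits ahead of feature

feature ahead: 14, main ahead: 8


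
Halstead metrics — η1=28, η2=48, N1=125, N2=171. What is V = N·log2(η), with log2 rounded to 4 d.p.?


Formula: V = N * log2(η), where N = N1 + N2 and η = η1 + η2
η = 28 + 48 = 76
N = 125 + 171 = 296
log2(76) ≈ 6.2479
V = 296 * 6.2479 = 1849.38

1849.38


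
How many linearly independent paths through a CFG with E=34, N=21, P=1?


Formula: V(G) = E - N + 2P
V(G) = 34 - 21 + 2*1
V(G) = 13 + 2
V(G) = 15

15


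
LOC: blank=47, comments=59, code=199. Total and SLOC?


Total LOC = blank + comment + code
Total LOC = 47 + 59 + 199 = 305
SLOC (source only) = code = 199

Total LOC: 305, SLOC: 199


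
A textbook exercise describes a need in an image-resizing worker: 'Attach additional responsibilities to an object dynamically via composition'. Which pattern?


This matches the Decorator pattern

Decorator


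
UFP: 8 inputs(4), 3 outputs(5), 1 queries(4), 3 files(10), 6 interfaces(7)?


UFP = EI*4 + EO*5 + EQ*4 + ILF*10 + EIF*7
UFP = 8*4 + 3*5 + 1*4 + 3*10 + 6*7
UFP = 32 + 15 + 4 + 30 + 42
UFP = 123

123


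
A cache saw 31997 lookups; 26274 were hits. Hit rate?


Formula: hit rate = hits / (hits + misses) * 100
hit rate = 26274 / (26274 + 5723) * 100
hit rate = 26274 / 31997 * 100
hit rate = 82.11%

82.11%


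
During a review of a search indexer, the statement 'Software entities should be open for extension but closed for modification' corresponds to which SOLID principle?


This describes the Open/Closed Principle (OCP)

Open/Closed Principle (OCP)


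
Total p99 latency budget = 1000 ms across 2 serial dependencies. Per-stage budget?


Formula: per_stage = total_budget / stages
per_stage = 1000 / 2
per_stage = 500.0 ms

500.0 ms


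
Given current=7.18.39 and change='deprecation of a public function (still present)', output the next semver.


Current: 7.18.39
Change category: 'deprecation of a public function (still present)' → minor bump
SemVer rule: minor bump → increment MINOR, reset PATCH to 0 (MAJOR unchanged)
New: 7.19.0

7.19.0


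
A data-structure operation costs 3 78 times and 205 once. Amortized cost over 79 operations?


Formula: Amortized cost = Total cost / Operations
Total cost = (78 * 3) + (1 * 205)
Total cost = 234 + 205 = 439
Amortized = 439 / 79 = 5.557

5.557


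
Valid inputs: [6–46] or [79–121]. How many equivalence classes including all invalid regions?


Valid ranges: [6,46] and [79,121]
Class 1: x < 6 — invalid
Class 2: 6 ≤ x ≤ 46 — valid
Class 3: 46 < x < 79 — invalid (gap between ranges)
Class 4: 79 ≤ x ≤ 121 — valid
Class 5: x > 121 — invalid
Total equivalence classes: 5

5 equivalence classes


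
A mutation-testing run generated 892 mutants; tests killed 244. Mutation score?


Mutation score = killed / total * 100
Mutation score = 244 / 892 * 100
Mutation score = 27.35%

27.35%
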